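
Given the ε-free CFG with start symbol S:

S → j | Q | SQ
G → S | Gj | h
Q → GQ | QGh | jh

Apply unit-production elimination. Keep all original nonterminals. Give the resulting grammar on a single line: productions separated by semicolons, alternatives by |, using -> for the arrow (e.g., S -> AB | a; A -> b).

Unit productions: G->S, S->Q.
Unit pairs (A ⇒* B via units): (G,Q), (G,S), (S,Q).
S: inherits non-unit rules of {Q, S} → GQ | QGh | SQ | j | jh.
G: inherits non-unit rules of {G, Q, S} → GQ | Gj | QGh | SQ | h | j | jh.
Q: inherits non-unit rules of {Q} → GQ | QGh | jh.

S -> j | GQ | SQ | jh | QGh; G -> h | j | GQ | Gj | SQ | jh | QGh; Q -> GQ | jh | QGh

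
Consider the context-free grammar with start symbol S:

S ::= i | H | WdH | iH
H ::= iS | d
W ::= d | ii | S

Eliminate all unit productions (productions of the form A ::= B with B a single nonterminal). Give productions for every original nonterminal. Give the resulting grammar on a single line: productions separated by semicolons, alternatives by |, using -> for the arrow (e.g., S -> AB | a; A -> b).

S -> d | i | iH | iS | WdH; H -> d | iS; W -> d | i | iH | iS | ii | WdH

Unit productions: S->H, W->S.
Unit pairs (A ⇒* B via units): (S,H), (W,H), (W,S).
S: inherits non-unit rules of {H, S} → WdH | d | i | iH | iS.
H: inherits non-unit rules of {H} → d | iS.
W: inherits non-unit rules of {H, S, W} → WdH | d | i | iH | iS | ii.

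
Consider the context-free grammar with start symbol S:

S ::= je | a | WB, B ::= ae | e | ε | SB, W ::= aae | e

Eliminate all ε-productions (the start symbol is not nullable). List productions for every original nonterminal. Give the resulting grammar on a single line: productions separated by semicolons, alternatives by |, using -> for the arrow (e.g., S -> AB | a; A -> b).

S -> W | a | WB | je; B -> S | e | SB | ae; W -> e | aae

Nullable set: {B}.
S -> WB: B nullable, giving W | WB.
Drop B -> ε.
B -> SB: B nullable, giving S | SB.
Unchanged (no nullable symbols): S -> a; S -> je; B -> ae; B -> e; W -> aae; W -> e.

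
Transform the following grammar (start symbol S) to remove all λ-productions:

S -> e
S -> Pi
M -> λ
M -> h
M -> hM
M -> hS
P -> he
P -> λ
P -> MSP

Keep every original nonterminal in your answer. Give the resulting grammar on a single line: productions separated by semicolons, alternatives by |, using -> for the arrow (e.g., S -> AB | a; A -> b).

S -> e | i | Pi; M -> h | hM | hS; P -> S | MS | SP | he | MSP

Nullable set: {M, P}.
S -> Pi: P nullable, giving Pi | i.
Drop M -> λ.
M -> hM: M nullable, giving h | hM.
Drop P -> λ.
P -> MSP: M, P nullable, giving MS | MSP | S | SP.
Unchanged (no nullable symbols): S -> e; M -> h; M -> hS; P -> he.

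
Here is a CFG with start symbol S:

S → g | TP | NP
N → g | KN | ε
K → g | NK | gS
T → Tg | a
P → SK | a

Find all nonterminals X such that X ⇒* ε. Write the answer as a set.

{N}

Directly nullable (have an ε-rule): {N}.
Not nullable: K, P, S, T — each has a terminal in every rule's right-hand side or depends on a non-nullable symbol.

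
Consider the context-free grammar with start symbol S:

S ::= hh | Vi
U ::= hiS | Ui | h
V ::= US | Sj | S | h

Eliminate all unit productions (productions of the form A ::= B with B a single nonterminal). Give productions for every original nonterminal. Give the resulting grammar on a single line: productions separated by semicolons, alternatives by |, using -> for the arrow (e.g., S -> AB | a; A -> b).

S -> Vi | hh; U -> h | Ui | hiS; V -> h | Sj | US | Vi | hh

Unit productions: V->S.
Unit pairs (A ⇒* B via units): (V,S).
S: inherits non-unit rules of {S} → Vi | hh.
U: inherits non-unit rules of {U} → Ui | h | hiS.
V: inherits non-unit rules of {S, V} → Sj | US | Vi | h | hh.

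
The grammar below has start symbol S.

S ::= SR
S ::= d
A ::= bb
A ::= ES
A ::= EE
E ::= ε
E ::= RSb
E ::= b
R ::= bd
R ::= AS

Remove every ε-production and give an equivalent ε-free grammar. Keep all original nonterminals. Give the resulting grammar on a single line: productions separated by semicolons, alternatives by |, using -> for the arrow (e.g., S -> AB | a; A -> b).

Nullable set: {A, E}.
A -> EE: E, E nullable, giving E | EE.
A -> ES: E nullable, giving ES | S.
Drop E -> ε.
R -> AS: A nullable, giving AS | S.
Unchanged (no nullable symbols): S -> SR; S -> d; A -> bb; E -> RSb; E -> b; R -> bd.

S -> d | SR; A -> E | S | EE | ES | bb; E -> b | RSb; R -> S | AS | bd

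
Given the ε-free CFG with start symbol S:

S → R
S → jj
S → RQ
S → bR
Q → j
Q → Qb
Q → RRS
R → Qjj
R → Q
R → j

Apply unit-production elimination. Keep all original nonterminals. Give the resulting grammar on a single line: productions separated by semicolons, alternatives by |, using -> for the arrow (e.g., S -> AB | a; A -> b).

S -> j | Qb | RQ | bR | jj | Qjj | RRS; Q -> j | Qb | RRS; R -> j | Qb | Qjj | RRS

Unit productions: R->Q, S->R.
Unit pairs (A ⇒* B via units): (R,Q), (S,Q), (S,R).
S: inherits non-unit rules of {Q, R, S} → Qb | Qjj | RQ | RRS | bR | j | jj.
Q: inherits non-unit rules of {Q} → Qb | RRS | j.
R: inherits non-unit rules of {Q, R} → Qb | Qjj | RRS | j.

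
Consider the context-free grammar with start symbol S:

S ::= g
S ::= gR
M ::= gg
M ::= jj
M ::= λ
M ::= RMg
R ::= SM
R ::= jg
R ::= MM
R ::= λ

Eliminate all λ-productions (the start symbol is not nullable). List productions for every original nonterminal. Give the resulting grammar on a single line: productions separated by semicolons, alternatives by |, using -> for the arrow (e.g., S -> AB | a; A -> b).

Nullable set: {M, R}.
S -> gR: R nullable, giving g | gR.
Drop M -> λ.
M -> RMg: R, M nullable, giving Mg | RMg | Rg | g.
Drop R -> λ.
R -> MM: M, M nullable, giving M | MM.
R -> SM: M nullable, giving S | SM.
Unchanged (no nullable symbols): S -> g; M -> gg; M -> jj; R -> jg.

S -> g | gR; M -> g | Mg | Rg | gg | jj | RMg; R -> M | S | MM | SM | jg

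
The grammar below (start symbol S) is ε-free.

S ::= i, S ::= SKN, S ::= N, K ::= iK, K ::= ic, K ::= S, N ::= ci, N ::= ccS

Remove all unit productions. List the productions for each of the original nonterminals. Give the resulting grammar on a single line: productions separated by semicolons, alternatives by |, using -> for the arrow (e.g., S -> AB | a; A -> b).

Unit productions: K->S, S->N.
Unit pairs (A ⇒* B via units): (K,N), (K,S), (S,N).
S: inherits non-unit rules of {N, S} → SKN | ccS | ci | i.
K: inherits non-unit rules of {K, N, S} → SKN | ccS | ci | i | iK | ic.
N: inherits non-unit rules of {N} → ccS | ci.

S -> i | ci | SKN | ccS; K -> i | ci | iK | ic | SKN | ccS; N -> ci | ccS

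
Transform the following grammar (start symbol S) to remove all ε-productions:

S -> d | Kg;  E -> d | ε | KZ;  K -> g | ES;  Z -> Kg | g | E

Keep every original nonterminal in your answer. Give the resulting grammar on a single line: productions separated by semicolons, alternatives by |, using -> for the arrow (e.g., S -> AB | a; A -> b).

Nullable set: {E, Z}.
Drop E -> ε.
E -> KZ: Z nullable, giving K | KZ.
K -> ES: E nullable, giving ES | S.
Z -> E: E nullable, giving E.
Unchanged (no nullable symbols): S -> Kg; S -> d; E -> d; K -> g; Z -> Kg; Z -> g.

S -> d | Kg; E -> K | d | KZ; K -> S | g | ES; Z -> E | g | Kg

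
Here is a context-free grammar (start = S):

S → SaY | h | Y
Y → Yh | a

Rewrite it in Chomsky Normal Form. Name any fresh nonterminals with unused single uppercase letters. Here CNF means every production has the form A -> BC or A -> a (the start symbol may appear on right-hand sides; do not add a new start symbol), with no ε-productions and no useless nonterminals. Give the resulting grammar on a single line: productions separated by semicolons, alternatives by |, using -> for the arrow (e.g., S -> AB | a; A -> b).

No ε-productions.
After unit-elimination: S -> a | h | Yh | SaY; Y -> a | Yh.
TERM: introduce A -> a, B -> h and substitute in every rule of length ≥2.
BIN: S -> SAY becomes S -> SC, C -> AY.

S -> a | h | SC | YB; A -> a; B -> h; C -> AY; Y -> a | YB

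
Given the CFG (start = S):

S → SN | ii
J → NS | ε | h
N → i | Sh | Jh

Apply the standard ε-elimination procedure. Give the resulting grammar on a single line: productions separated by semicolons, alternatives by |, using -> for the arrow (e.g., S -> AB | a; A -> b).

Nullable set: {J}.
Drop J -> ε.
N -> Jh: J nullable, giving Jh | h.
Unchanged (no nullable symbols): S -> SN; S -> ii; J -> NS; J -> h; N -> Sh; N -> i.

S -> SN | ii; J -> h | NS; N -> h | i | Jh | Sh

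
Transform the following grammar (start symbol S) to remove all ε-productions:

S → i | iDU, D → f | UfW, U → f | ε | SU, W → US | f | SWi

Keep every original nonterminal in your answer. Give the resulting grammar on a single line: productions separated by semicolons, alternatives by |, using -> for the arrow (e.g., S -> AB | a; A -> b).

S -> i | iD | iDU; D -> f | fW | UfW; U -> S | f | SU; W -> S | f | US | SWi

Nullable set: {U}.
S -> iDU: U nullable, giving iD | iDU.
D -> UfW: U nullable, giving UfW | fW.
Drop U -> ε.
U -> SU: U nullable, giving S | SU.
W -> US: U nullable, giving S | US.
Unchanged (no nullable symbols): S -> i; D -> f; U -> f; W -> SWi; W -> f.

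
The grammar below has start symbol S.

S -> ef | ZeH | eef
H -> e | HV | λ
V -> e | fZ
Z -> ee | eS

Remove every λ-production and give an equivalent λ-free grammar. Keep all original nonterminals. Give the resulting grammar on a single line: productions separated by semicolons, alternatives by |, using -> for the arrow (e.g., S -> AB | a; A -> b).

Nullable set: {H}.
S -> ZeH: H nullable, giving Ze | ZeH.
Drop H -> λ.
H -> HV: H nullable, giving HV | V.
Unchanged (no nullable symbols): S -> eef; S -> ef; H -> e; V -> e; V -> fZ; Z -> eS; Z -> ee.

S -> Ze | ef | ZeH | eef; H -> V | e | HV; V -> e | fZ; Z -> eS | ee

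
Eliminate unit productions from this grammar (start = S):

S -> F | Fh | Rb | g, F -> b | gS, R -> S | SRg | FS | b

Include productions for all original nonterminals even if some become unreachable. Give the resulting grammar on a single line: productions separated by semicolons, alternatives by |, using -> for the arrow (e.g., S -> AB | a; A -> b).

S -> b | g | Fh | Rb | gS; F -> b | gS; R -> b | g | FS | Fh | Rb | gS | SRg

Unit productions: R->S, S->F.
Unit pairs (A ⇒* B via units): (R,F), (R,S), (S,F).
S: inherits non-unit rules of {F, S} → Fh | Rb | b | g | gS.
F: inherits non-unit rules of {F} → b | gS.
R: inherits non-unit rules of {F, R, S} → FS | Fh | Rb | SRg | b | g | gS.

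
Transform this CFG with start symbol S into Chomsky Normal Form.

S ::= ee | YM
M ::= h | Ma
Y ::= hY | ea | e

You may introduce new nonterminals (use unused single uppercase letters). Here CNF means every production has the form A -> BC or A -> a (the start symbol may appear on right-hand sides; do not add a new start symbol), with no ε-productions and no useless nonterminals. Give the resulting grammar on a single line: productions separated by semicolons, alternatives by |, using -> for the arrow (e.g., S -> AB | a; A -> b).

No ε-productions.
No unit productions to eliminate.
TERM: introduce A -> a, B -> e, C -> h and substitute in every rule of length ≥2.

S -> BB | YM; A -> a; B -> e; C -> h; M -> h | MA; Y -> e | BA | CY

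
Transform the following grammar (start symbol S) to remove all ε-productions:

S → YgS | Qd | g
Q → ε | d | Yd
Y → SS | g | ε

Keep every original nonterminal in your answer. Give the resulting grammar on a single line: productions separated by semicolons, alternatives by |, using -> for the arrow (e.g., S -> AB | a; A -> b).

S -> d | g | Qd | gS | YgS; Q -> d | Yd; Y -> g | SS

Nullable set: {Q, Y}.
S -> Qd: Q nullable, giving Qd | d.
S -> YgS: Y nullable, giving YgS | gS.
Drop Q -> ε.
Q -> Yd: Y nullable, giving Yd | d.
Drop Y -> ε.
Unchanged (no nullable symbols): S -> g; Q -> d; Y -> SS; Y -> g.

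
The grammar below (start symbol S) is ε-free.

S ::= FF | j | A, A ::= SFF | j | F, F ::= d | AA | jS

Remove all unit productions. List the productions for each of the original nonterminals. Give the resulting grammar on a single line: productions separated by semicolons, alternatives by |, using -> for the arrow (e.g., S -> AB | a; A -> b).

S -> d | j | AA | FF | jS | SFF; A -> d | j | AA | jS | SFF; F -> d | AA | jS

Unit productions: A->F, S->A.
Unit pairs (A ⇒* B via units): (A,F), (S,A), (S,F).
S: inherits non-unit rules of {A, F, S} → AA | FF | SFF | d | j | jS.
A: inherits non-unit rules of {A, F} → AA | SFF | d | j | jS.
F: inherits non-unit rules of {F} → AA | d | jS.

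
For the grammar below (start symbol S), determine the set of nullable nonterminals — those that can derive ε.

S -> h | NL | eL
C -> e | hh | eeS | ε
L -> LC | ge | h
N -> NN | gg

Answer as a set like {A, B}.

{C}

Directly nullable (have an ε-rule): {C}.
Not nullable: L, N, S — each has a terminal in every rule's right-hand side or depends on a non-nullable symbol.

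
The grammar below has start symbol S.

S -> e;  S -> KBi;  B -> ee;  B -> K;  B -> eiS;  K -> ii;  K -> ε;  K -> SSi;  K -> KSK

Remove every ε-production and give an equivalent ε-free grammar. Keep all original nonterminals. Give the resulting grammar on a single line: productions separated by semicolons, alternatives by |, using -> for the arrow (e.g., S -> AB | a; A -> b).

S -> e | i | Bi | Ki | KBi; B -> K | ee | eiS; K -> S | KS | SK | ii | KSK | SSi

Nullable set: {B, K}.
S -> KBi: K, B nullable, giving Bi | KBi | Ki | i.
B -> K: K nullable, giving K.
Drop K -> ε.
K -> KSK: K, K nullable, giving KS | KSK | S | SK.
Unchanged (no nullable symbols): S -> e; B -> ee; B -> eiS; K -> SSi; K -> ii.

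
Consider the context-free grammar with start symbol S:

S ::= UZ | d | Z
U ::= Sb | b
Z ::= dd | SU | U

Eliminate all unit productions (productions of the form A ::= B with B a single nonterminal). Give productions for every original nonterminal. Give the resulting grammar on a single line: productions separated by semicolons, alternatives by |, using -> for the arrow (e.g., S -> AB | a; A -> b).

S -> b | d | SU | Sb | UZ | dd; U -> b | Sb; Z -> b | SU | Sb | dd

Unit productions: S->Z, Z->U.
Unit pairs (A ⇒* B via units): (S,U), (S,Z), (Z,U).
S: inherits non-unit rules of {S, U, Z} → SU | Sb | UZ | b | d | dd.
U: inherits non-unit rules of {U} → Sb | b.
Z: inherits non-unit rules of {U, Z} → SU | Sb | b | dd.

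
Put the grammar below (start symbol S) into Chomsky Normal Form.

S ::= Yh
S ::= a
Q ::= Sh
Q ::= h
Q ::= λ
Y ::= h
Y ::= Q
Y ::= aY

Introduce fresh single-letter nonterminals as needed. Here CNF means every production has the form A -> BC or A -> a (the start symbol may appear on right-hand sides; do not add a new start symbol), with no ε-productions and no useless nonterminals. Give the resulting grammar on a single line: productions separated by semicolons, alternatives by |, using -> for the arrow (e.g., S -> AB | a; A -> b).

Nullable: {Q, Y}; after ε-elimination: S -> a | h | Yh; Q -> h | Sh; Y -> Q | a | h | aY.
After unit-elimination: S -> a | h | Yh; Q -> h | Sh; Y -> a | h | Sh | aY.
TERM: introduce B -> a, A -> h and substitute in every rule of length ≥2.
Drop unreachable/unproductive: Q.

S -> a | h | YA; A -> h; B -> a; Y -> a | h | BY | SA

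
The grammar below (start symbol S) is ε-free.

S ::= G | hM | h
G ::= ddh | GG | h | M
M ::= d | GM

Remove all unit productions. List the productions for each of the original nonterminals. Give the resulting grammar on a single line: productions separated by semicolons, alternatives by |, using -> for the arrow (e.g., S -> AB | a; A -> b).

S -> d | h | GG | GM | hM | ddh; G -> d | h | GG | GM | ddh; M -> d | GM

Unit productions: G->M, S->G.
Unit pairs (A ⇒* B via units): (G,M), (S,G), (S,M).
S: inherits non-unit rules of {G, M, S} → GG | GM | d | ddh | h | hM.
G: inherits non-unit rules of {G, M} → GG | GM | d | ddh | h.
M: inherits non-unit rules of {M} → GM | d.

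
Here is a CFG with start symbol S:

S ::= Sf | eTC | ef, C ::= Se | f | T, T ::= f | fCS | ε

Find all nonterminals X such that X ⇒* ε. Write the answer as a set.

Directly nullable (have an ε-rule): {T}.
C is nullable via C -> T (every symbol on the right is already known nullable).
Not nullable: S — each has a terminal in every rule's right-hand side or depends on a non-nullable symbol.

{C, T}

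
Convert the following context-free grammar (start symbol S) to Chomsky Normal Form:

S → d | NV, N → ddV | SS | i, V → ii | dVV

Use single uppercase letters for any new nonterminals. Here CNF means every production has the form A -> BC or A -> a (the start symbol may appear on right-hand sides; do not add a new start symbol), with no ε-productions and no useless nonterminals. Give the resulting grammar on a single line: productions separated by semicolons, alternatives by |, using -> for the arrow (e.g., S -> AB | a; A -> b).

S -> d | NV; A -> d; B -> i; C -> AV; D -> VV; N -> i | AC | SS; V -> AD | BB

No ε-productions.
No unit productions to eliminate.
TERM: introduce A -> d, B -> i and substitute in every rule of length ≥2.
BIN: N -> AAV becomes N -> AC, C -> AV; V -> AVV becomes V -> AD, D -> VV.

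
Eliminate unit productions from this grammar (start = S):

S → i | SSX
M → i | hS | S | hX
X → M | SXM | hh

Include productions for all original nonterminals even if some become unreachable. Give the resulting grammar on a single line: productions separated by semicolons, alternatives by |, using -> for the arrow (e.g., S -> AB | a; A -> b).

Unit productions: M->S, X->M.
Unit pairs (A ⇒* B via units): (M,S), (X,M), (X,S).
S: inherits non-unit rules of {S} → SSX | i.
M: inherits non-unit rules of {M, S} → SSX | hS | hX | i.
X: inherits non-unit rules of {M, S, X} → SSX | SXM | hS | hX | hh | i.

S -> i | SSX; M -> i | hS | hX | SSX; X -> i | hS | hX | hh | SSX | SXM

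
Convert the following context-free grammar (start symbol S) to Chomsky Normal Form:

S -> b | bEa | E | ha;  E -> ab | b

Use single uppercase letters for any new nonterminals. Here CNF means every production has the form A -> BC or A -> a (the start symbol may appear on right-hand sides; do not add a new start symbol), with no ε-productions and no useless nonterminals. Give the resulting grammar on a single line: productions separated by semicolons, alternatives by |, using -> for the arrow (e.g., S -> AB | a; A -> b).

S -> b | AB | BD | CA; A -> a; B -> b; C -> h; D -> EA; E -> b | AB

No ε-productions.
After unit-elimination: S -> b | ab | ha | bEa; E -> b | ab.
TERM: introduce A -> a, B -> b, C -> h and substitute in every rule of length ≥2.
BIN: S -> BEA becomes S -> BD, D -> EA.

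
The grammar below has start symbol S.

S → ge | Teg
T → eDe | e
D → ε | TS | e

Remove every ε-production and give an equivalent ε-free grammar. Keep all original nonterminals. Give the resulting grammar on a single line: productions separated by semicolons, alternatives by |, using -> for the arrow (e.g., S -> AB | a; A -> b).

S -> ge | Teg; D -> e | TS; T -> e | ee | eDe

Nullable set: {D}.
Drop D -> ε.
T -> eDe: D nullable, giving eDe | ee.
Unchanged (no nullable symbols): S -> Teg; S -> ge; D -> TS; D -> e; T -> e.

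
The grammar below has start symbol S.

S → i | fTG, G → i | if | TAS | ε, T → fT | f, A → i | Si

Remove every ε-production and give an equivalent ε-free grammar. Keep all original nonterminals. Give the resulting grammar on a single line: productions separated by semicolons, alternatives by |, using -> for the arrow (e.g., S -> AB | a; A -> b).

Nullable set: {G}.
S -> fTG: G nullable, giving fT | fTG.
Drop G -> ε.
Unchanged (no nullable symbols): S -> i; A -> Si; A -> i; G -> TAS; G -> i; G -> if; T -> f; T -> fT.

S -> i | fT | fTG; A -> i | Si; G -> i | if | TAS; T -> f | fT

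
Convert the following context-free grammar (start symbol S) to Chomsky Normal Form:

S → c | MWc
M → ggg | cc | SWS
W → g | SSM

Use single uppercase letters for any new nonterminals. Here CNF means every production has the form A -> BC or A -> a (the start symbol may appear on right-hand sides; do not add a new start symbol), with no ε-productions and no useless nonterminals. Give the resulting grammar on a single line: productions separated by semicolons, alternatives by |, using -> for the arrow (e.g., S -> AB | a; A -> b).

S -> c | ME; A -> c; B -> g; C -> BB; D -> WS; E -> WA; F -> SM; M -> AA | BC | SD; W -> g | SF

No ε-productions.
No unit productions to eliminate.
TERM: introduce A -> c, B -> g and substitute in every rule of length ≥2.
BIN: M -> BBB becomes M -> BC, C -> BB; M -> SWS becomes M -> SD, D -> WS; S -> MWA becomes S -> ME, E -> WA; W -> SSM becomes W -> SF, F -> SM.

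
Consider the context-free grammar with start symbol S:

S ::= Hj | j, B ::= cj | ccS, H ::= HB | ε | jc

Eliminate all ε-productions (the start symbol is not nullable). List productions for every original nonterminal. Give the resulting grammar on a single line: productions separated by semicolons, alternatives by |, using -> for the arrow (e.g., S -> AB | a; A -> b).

Nullable set: {H}.
S -> Hj: H nullable, giving Hj | j.
Drop H -> ε.
H -> HB: H nullable, giving B | HB.
Unchanged (no nullable symbols): S -> j; B -> ccS; B -> cj; H -> jc.

S -> j | Hj; B -> cj | ccS; H -> B | HB | jc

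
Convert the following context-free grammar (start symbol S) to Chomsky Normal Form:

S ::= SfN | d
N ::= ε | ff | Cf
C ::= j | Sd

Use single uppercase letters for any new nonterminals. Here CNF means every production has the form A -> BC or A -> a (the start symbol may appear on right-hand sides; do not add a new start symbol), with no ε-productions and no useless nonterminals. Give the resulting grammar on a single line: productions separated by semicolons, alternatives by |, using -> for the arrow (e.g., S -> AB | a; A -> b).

S -> d | SB | SD; A -> d; B -> f; C -> j | SA; D -> BN; N -> BB | CB

Nullable: {N}; after ε-elimination: S -> d | Sf | SfN; C -> j | Sd; N -> Cf | ff.
No unit productions to eliminate.
TERM: introduce A -> d, B -> f and substitute in every rule of length ≥2.
BIN: S -> SBN becomes S -> SD, D -> BN.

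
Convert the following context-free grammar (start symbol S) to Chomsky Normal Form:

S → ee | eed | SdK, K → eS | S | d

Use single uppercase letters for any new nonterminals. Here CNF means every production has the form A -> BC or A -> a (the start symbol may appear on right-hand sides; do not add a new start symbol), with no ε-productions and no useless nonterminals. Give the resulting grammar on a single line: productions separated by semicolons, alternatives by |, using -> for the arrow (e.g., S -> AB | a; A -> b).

S -> BB | BE | SF; A -> d; B -> e; C -> BA; D -> AK; E -> BA; F -> AK; K -> d | BB | BC | BS | SD

No ε-productions.
After unit-elimination: S -> ee | SdK | eed; K -> d | eS | ee | SdK | eed.
TERM: introduce A -> d, B -> e and substitute in every rule of length ≥2.
BIN: K -> BBA becomes K -> BC, C -> BA; K -> SAK becomes K -> SD, D -> AK; S -> BBA becomes S -> BE, E -> BA; S -> SAK becomes S -> SF, F -> AK.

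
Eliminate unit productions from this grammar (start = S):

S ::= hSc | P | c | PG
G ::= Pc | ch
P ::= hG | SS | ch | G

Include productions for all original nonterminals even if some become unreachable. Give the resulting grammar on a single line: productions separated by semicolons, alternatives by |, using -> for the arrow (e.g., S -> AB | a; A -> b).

S -> c | PG | Pc | SS | ch | hG | hSc; G -> Pc | ch; P -> Pc | SS | ch | hG

Unit productions: P->G, S->P.
Unit pairs (A ⇒* B via units): (P,G), (S,G), (S,P).
S: inherits non-unit rules of {G, P, S} → PG | Pc | SS | c | ch | hG | hSc.
G: inherits non-unit rules of {G} → Pc | ch.
P: inherits non-unit rules of {G, P} → Pc | SS | ch | hG.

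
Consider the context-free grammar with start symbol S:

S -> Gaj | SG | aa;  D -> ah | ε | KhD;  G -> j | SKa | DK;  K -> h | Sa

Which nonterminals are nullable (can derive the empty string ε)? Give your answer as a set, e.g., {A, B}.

{D}

Directly nullable (have an ε-rule): {D}.
Not nullable: G, K, S — each has a terminal in every rule's right-hand side or depends on a non-nullable symbol.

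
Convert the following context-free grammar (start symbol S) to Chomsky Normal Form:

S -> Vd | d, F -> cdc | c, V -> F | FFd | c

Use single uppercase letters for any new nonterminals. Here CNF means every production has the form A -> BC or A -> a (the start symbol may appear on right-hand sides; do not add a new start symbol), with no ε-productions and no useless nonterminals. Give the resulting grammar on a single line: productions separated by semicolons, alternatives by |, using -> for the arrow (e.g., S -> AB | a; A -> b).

No ε-productions.
After unit-elimination: S -> d | Vd; F -> c | cdc; V -> c | FFd | cdc.
TERM: introduce A -> c, B -> d and substitute in every rule of length ≥2.
BIN: F -> ABA becomes F -> AC, C -> BA; V -> ABA becomes V -> AD, D -> BA; V -> FFB becomes V -> FE, E -> FB.

S -> d | VB; A -> c; B -> d; C -> BA; D -> BA; E -> FB; F -> c | AC; V -> c | AD | FE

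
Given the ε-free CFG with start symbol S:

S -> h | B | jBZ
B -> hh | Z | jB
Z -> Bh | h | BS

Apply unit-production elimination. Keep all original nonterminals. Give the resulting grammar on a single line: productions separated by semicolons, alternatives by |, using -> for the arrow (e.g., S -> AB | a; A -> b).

S -> h | BS | Bh | hh | jB | jBZ; B -> h | BS | Bh | hh | jB; Z -> h | BS | Bh

Unit productions: B->Z, S->B.
Unit pairs (A ⇒* B via units): (B,Z), (S,B), (S,Z).
S: inherits non-unit rules of {B, S, Z} → BS | Bh | h | hh | jB | jBZ.
B: inherits non-unit rules of {B, Z} → BS | Bh | h | hh | jB.
Z: inherits non-unit rules of {Z} → BS | Bh | h.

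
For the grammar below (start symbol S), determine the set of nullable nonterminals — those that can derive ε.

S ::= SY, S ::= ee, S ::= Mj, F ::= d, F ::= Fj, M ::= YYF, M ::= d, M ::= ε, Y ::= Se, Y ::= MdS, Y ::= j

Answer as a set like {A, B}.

Directly nullable (have an ε-rule): {M}.
Not nullable: F, S, Y — each has a terminal in every rule's right-hand side or depends on a non-nullable symbol.

{M}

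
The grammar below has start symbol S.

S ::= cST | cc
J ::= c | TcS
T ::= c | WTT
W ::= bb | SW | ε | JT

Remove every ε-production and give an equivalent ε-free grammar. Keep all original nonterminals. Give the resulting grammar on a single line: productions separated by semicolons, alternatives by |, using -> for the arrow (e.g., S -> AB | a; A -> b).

Nullable set: {W}.
T -> WTT: W nullable, giving TT | WTT.
Drop W -> ε.
W -> SW: W nullable, giving S | SW.
Unchanged (no nullable symbols): S -> cST; S -> cc; J -> TcS; J -> c; T -> c; W -> JT; W -> bb.

S -> cc | cST; J -> c | TcS; T -> c | TT | WTT; W -> S | JT | SW | bb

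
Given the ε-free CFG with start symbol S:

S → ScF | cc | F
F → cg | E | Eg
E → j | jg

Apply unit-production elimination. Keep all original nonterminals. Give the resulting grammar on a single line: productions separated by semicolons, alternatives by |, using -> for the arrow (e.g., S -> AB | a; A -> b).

Unit productions: F->E, S->F.
Unit pairs (A ⇒* B via units): (F,E), (S,E), (S,F).
S: inherits non-unit rules of {E, F, S} → Eg | ScF | cc | cg | j | jg.
E: inherits non-unit rules of {E} → j | jg.
F: inherits non-unit rules of {E, F} → Eg | cg | j | jg.

S -> j | Eg | cc | cg | jg | ScF; E -> j | jg; F -> j | Eg | cg | jg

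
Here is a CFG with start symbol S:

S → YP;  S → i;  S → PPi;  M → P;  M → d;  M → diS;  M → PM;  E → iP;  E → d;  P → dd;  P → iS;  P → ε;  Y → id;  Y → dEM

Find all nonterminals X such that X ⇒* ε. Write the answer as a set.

{M, P}

Directly nullable (have an ε-rule): {P}.
M is nullable via M -> P (every symbol on the right is already known nullable).
Not nullable: E, S, Y — each has a terminal in every rule's right-hand side or depends on a non-nullable symbol.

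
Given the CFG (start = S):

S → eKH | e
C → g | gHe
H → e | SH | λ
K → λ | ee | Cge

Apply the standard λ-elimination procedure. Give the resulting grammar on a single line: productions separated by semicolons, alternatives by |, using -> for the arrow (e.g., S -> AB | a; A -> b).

S -> e | eH | eK | eKH; C -> g | ge | gHe; H -> S | e | SH; K -> ee | Cge

Nullable set: {H, K}.
S -> eKH: K, H nullable, giving e | eH | eK | eKH.
C -> gHe: H nullable, giving gHe | ge.
Drop H -> λ.
H -> SH: H nullable, giving S | SH.
Drop K -> λ.
Unchanged (no nullable symbols): S -> e; C -> g; H -> e; K -> Cge; K -> ee.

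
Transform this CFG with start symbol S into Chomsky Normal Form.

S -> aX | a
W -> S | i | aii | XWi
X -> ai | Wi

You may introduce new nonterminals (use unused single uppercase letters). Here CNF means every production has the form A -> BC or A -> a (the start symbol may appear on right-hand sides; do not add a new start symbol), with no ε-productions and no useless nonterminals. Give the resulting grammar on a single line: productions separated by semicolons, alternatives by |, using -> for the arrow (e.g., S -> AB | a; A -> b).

No ε-productions.
After unit-elimination: S -> a | aX; W -> a | i | aX | XWi | aii; X -> Wi | ai.
TERM: introduce A -> a, B -> i and substitute in every rule of length ≥2.
BIN: W -> ABB becomes W -> AC, C -> BB; W -> XWB becomes W -> XD, D -> WB.

S -> a | AX; A -> a; B -> i; C -> BB; D -> WB; W -> a | i | AC | AX | XD; X -> AB | WB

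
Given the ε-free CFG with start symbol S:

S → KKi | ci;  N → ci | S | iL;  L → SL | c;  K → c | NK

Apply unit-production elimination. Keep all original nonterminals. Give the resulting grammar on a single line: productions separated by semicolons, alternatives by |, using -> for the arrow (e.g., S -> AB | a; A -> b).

Unit productions: N->S.
Unit pairs (A ⇒* B via units): (N,S).
S: inherits non-unit rules of {S} → KKi | ci.
K: inherits non-unit rules of {K} → NK | c.
L: inherits non-unit rules of {L} → SL | c.
N: inherits non-unit rules of {N, S} → KKi | ci | iL.

S -> ci | KKi; K -> c | NK; L -> c | SL; N -> ci | iL | KKi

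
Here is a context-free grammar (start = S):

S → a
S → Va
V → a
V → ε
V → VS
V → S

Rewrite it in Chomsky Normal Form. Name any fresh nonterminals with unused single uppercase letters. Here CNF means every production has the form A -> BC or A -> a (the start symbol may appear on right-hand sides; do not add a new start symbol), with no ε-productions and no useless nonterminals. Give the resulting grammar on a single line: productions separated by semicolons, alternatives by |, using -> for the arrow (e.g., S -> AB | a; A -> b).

S -> a | VA; A -> a; V -> a | VA | VS

Nullable: {V}; after ε-elimination: S -> a | Va; V -> S | a | VS.
After unit-elimination: S -> a | Va; V -> a | VS | Va.
TERM: introduce A -> a and substitute in every rule of length ≥2.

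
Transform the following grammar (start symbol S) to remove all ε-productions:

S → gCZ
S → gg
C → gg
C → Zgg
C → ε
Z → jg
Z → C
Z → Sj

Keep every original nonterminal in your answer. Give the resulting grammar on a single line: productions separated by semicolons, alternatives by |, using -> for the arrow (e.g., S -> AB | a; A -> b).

S -> g | gC | gZ | gg | gCZ; C -> gg | Zgg; Z -> C | Sj | jg

Nullable set: {C, Z}.
S -> gCZ: C, Z nullable, giving g | gC | gCZ | gZ.
Drop C -> ε.
C -> Zgg: Z nullable, giving Zgg | gg.
Z -> C: C nullable, giving C.
Unchanged (no nullable symbols): S -> gg; C -> gg; Z -> Sj; Z -> jg.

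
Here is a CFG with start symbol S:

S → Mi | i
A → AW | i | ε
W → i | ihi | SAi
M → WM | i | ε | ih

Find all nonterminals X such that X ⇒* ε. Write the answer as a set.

{A, M}

Directly nullable (have an ε-rule): {A, M}.
Not nullable: S, W — each has a terminal in every rule's right-hand side or depends on a non-nullable symbol.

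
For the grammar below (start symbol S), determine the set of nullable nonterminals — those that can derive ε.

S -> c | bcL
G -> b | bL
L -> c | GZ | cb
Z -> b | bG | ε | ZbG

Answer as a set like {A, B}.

{Z}

Directly nullable (have an ε-rule): {Z}.
Not nullable: G, L, S — each has a terminal in every rule's right-hand side or depends on a non-nullable symbol.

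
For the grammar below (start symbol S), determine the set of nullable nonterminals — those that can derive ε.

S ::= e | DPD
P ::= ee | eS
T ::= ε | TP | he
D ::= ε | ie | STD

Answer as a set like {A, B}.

Directly nullable (have an ε-rule): {D, T}.
Not nullable: P, S — each has a terminal in every rule's right-hand side or depends on a non-nullable symbol.

{D, T}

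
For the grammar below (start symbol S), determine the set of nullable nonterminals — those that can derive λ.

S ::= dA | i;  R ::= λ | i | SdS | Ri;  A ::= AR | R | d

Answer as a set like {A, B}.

Directly nullable (have an ε-rule): {R}.
A is nullable via A -> R (every symbol on the right is already known nullable).
Not nullable: S — each has a terminal in every rule's right-hand side or depends on a non-nullable symbol.

{A, R}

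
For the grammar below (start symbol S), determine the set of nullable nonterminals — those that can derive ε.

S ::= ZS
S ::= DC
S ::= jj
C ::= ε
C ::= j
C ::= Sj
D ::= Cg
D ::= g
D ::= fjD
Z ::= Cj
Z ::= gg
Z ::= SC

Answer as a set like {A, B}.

{C}

Directly nullable (have an ε-rule): {C}.
Not nullable: D, S, Z — each has a terminal in every rule's right-hand side or depends on a non-nullable symbol.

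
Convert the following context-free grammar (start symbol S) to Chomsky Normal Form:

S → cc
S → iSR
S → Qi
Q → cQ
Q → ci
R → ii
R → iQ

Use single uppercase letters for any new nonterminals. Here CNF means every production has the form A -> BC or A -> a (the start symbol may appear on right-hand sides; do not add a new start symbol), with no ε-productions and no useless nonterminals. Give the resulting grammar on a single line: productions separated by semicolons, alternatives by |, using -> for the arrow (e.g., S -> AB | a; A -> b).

S -> AA | BC | QB; A -> c; B -> i; C -> SR; Q -> AB | AQ; R -> BB | BQ

No ε-productions.
No unit productions to eliminate.
TERM: introduce A -> c, B -> i and substitute in every rule of length ≥2.
BIN: S -> BSR becomes S -> BC, C -> SR.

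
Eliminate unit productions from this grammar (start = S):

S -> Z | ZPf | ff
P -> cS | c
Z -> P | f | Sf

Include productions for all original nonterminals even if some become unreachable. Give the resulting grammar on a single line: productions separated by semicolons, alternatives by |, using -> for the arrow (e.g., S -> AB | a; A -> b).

S -> c | f | Sf | cS | ff | ZPf; P -> c | cS; Z -> c | f | Sf | cS

Unit productions: S->Z, Z->P.
Unit pairs (A ⇒* B via units): (S,P), (S,Z), (Z,P).
S: inherits non-unit rules of {P, S, Z} → Sf | ZPf | c | cS | f | ff.
P: inherits non-unit rules of {P} → c | cS.
Z: inherits non-unit rules of {P, Z} → Sf | c | cS | f.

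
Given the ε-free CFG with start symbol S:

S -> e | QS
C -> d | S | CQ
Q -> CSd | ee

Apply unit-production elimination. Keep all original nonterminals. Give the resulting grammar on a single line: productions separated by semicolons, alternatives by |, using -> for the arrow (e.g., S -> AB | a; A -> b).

S -> e | QS; C -> d | e | CQ | QS; Q -> ee | CSd

Unit productions: C->S.
Unit pairs (A ⇒* B via units): (C,S).
S: inherits non-unit rules of {S} → QS | e.
C: inherits non-unit rules of {C, S} → CQ | QS | d | e.
Q: inherits non-unit rules of {Q} → CSd | ee.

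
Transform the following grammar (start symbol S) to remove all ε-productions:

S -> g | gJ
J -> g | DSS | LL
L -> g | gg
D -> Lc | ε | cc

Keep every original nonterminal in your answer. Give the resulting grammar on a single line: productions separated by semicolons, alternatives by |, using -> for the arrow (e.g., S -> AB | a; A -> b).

Nullable set: {D}.
Drop D -> ε.
J -> DSS: D nullable, giving DSS | SS.
Unchanged (no nullable symbols): S -> g; S -> gJ; D -> Lc; D -> cc; J -> LL; J -> g; L -> g; L -> gg.

S -> g | gJ; D -> Lc | cc; J -> g | LL | SS | DSS; L -> g | gg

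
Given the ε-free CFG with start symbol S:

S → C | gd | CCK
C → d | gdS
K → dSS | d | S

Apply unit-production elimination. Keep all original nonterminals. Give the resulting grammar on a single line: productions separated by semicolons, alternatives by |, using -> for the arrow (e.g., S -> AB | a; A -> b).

Unit productions: K->S, S->C.
Unit pairs (A ⇒* B via units): (K,C), (K,S), (S,C).
S: inherits non-unit rules of {C, S} → CCK | d | gd | gdS.
C: inherits non-unit rules of {C} → d | gdS.
K: inherits non-unit rules of {C, K, S} → CCK | d | dSS | gd | gdS.

S -> d | gd | CCK | gdS; C -> d | gdS; K -> d | gd | CCK | dSS | gdS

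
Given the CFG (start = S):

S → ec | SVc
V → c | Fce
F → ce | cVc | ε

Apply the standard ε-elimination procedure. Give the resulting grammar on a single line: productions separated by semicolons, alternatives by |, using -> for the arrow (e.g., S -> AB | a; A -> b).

Nullable set: {F}.
Drop F -> ε.
V -> Fce: F nullable, giving Fce | ce.
Unchanged (no nullable symbols): S -> SVc; S -> ec; F -> cVc; F -> ce; V -> c.

S -> ec | SVc; F -> ce | cVc; V -> c | ce | Fce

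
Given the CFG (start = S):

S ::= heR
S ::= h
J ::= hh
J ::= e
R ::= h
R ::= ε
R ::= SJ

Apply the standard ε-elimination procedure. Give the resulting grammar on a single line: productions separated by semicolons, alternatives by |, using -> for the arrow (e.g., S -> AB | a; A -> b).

S -> h | he | heR; J -> e | hh; R -> h | SJ

Nullable set: {R}.
S -> heR: R nullable, giving he | heR.
Drop R -> ε.
Unchanged (no nullable symbols): S -> h; J -> e; J -> hh; R -> SJ; R -> h.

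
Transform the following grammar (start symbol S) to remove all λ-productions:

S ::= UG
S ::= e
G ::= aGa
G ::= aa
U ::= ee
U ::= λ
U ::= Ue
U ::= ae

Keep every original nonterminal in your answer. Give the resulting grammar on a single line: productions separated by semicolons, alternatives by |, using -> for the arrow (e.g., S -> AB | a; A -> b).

S -> G | e | UG; G -> aa | aGa; U -> e | Ue | ae | ee

Nullable set: {U}.
S -> UG: U nullable, giving G | UG.
Drop U -> λ.
U -> Ue: U nullable, giving Ue | e.
Unchanged (no nullable symbols): S -> e; G -> aGa; G -> aa; U -> ae; U -> ee.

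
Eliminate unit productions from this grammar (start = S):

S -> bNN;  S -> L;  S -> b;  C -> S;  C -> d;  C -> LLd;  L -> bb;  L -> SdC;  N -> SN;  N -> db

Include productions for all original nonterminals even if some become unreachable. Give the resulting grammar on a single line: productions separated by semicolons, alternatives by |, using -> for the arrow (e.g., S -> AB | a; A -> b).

S -> b | bb | SdC | bNN; C -> b | d | bb | LLd | SdC | bNN; L -> bb | SdC; N -> SN | db

Unit productions: C->S, S->L.
Unit pairs (A ⇒* B via units): (C,L), (C,S), (S,L).
S: inherits non-unit rules of {L, S} → SdC | b | bNN | bb.
C: inherits non-unit rules of {C, L, S} → LLd | SdC | b | bNN | bb | d.
L: inherits non-unit rules of {L} → SdC | bb.
N: inherits non-unit rules of {N} → SN | db.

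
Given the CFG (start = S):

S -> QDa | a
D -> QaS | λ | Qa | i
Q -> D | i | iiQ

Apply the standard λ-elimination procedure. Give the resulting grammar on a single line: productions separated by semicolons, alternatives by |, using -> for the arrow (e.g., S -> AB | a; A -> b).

S -> a | Da | Qa | QDa; D -> a | i | Qa | aS | QaS; Q -> D | i | ii | iiQ

Nullable set: {D, Q}.
S -> QDa: Q, D nullable, giving Da | QDa | Qa | a.
Drop D -> λ.
D -> Qa: Q nullable, giving Qa | a.
D -> QaS: Q nullable, giving QaS | aS.
Q -> D: D nullable, giving D.
Q -> iiQ: Q nullable, giving ii | iiQ.
Unchanged (no nullable symbols): S -> a; D -> i; Q -> i.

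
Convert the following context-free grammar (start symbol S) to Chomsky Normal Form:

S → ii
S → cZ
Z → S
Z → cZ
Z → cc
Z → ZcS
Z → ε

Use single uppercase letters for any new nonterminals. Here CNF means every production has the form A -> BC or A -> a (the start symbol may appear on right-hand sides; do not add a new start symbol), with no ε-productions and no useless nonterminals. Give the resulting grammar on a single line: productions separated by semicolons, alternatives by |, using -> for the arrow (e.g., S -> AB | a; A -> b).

S -> c | AZ | BB; A -> c; B -> i; C -> AS; Z -> c | AA | AS | AZ | BB | ZC

Nullable: {Z}; after ε-elimination: S -> c | cZ | ii; Z -> S | c | cS | cZ | cc | ZcS.
After unit-elimination: S -> c | cZ | ii; Z -> c | cS | cZ | cc | ii | ZcS.
TERM: introduce A -> c, B -> i and substitute in every rule of length ≥2.
BIN: Z -> ZAS becomes Z -> ZC, C -> AS.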